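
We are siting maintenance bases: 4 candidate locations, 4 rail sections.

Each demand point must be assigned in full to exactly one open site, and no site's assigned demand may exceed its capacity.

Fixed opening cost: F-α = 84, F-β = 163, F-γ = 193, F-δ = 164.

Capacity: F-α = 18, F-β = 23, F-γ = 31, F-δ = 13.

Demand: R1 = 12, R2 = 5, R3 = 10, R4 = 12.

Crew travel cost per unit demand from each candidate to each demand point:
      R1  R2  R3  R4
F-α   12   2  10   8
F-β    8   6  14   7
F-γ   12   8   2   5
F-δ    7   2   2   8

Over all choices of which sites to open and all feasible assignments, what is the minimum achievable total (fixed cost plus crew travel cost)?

Open {F-α, F-γ}; cheapest assignment that respects the capacities:
  F-α (cap 18, load 17): R1, R2 — cost 12×12 + 5×2 = 154
  F-γ (cap 31, load 22): R3, R4 — cost 10×2 + 12×5 = 80
  Shipping 234, fixed 277 → total 511.
  Any other capacity-feasible assignment to {F-α, F-γ} ships for at least 234.
Compare {F-γ, F-δ}: its best feasible assignment gives total 561.
Compare {F-β, F-γ}: its best feasible assignment gives total 562.
Every other set of open sites that can feasibly serve all demand totals ≥ 561 even under its best assignment. Minimum: 511.

511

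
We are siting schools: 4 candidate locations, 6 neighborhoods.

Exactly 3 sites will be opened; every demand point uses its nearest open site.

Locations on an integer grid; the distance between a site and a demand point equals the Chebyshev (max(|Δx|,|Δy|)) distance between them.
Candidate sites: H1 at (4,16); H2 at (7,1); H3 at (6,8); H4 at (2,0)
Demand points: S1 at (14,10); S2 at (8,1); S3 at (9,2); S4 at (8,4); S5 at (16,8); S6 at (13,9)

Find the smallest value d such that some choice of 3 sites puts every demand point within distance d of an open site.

Open {H1, H2, H3}.
  Farthest demand point is S5 at distance 9 (to H2); all others are ≤ 9.
With {H1, H2, H4} the worst case is 9.
With {H2, H3, H4} the worst case is 9.
No size-3 selection achieves below 9.

9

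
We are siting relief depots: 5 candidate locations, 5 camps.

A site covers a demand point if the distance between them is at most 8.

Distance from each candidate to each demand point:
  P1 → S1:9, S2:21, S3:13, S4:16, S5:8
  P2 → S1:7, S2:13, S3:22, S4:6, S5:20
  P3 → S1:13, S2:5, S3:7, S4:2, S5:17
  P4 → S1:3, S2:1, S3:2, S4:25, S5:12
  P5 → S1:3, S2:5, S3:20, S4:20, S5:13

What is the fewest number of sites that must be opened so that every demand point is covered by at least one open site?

Coverage sets (demand points within 8 of each site):
  P1: {S5}
  P2: {S1, S4}
  P3: {S2, S3, S4}
  P4: {S1, S2, S3}
  P5: {S1, S2}
No 2 sites suffice: every size-2 union leaves at least one demand point uncovered.
But {P1, P2, P3} covers everything, so the minimum is 3.

3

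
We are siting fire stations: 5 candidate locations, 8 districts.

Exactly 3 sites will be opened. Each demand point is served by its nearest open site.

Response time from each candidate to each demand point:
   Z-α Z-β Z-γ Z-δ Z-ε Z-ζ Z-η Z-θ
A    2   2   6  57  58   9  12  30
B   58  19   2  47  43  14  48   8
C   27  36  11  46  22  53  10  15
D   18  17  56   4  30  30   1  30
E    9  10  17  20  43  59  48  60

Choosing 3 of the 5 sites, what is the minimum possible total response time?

58

Open {A, B, D}.
  Z-α→A 2, Z-β→A 2, Z-γ→B 2, Z-δ→D 4, Z-ε→D 30, Z-ζ→A 9, Z-η→D 1, Z-θ→B 8  ⇒ total 58.
Compare {A, C, D}: total 61.
Compare {B, D, E}: total 78.
No size-3 selection does better; minimum is 58.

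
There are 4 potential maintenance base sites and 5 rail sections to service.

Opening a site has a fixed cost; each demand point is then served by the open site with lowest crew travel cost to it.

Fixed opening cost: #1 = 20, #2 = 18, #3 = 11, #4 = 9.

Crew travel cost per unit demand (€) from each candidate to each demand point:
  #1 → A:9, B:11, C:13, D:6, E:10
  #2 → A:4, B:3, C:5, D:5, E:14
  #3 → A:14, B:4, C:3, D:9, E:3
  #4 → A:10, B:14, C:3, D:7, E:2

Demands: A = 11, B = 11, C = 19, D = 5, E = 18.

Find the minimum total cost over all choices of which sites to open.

222

Open {#2, #4}: assign each demand point to its cheapest open site.
  A→#2 11×4=44, B→#2 11×3=33, C→#4 19×3=57, D→#2 5×5=25, E→#4 18×2=36
  crew travel cost 195, fixed 27 → total 222.
Compare {#2, #3, #4}: crew travel cost 195 + fixed 38 = 233.
Compare {#2, #3}: crew travel cost 213 + fixed 29 = 242.
Compare {#1, #2, #4}: crew travel cost 195 + fixed 47 = 242.
All other subsets cost ≥ 233. Minimum total cost: 222.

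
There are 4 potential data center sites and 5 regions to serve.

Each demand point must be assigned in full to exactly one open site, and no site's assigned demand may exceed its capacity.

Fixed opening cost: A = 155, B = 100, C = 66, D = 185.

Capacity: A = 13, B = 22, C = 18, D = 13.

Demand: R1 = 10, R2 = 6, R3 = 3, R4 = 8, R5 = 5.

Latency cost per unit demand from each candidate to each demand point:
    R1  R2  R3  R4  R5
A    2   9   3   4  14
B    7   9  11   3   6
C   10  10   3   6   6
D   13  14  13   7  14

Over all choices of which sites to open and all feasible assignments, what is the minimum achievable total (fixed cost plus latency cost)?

359

Open {B, C}; cheapest assignment that respects the capacities:
  B (cap 22, load 18): R1, R4 — cost 10×7 + 8×3 = 94
  C (cap 18, load 14): R2, R3, R5 — cost 6×10 + 3×3 + 5×6 = 99
  Shipping 193, fixed 166 → total 359.
  Any other capacity-feasible assignment to {B, C} ships for at least 193.
Compare {A, B}: its best feasible assignment gives total 392.
Compare {A, B, C}: its best feasible assignment gives total 458.
Every other set of open sites that can feasibly serve all demand totals ≥ 392 even under its best assignment. Minimum: 359.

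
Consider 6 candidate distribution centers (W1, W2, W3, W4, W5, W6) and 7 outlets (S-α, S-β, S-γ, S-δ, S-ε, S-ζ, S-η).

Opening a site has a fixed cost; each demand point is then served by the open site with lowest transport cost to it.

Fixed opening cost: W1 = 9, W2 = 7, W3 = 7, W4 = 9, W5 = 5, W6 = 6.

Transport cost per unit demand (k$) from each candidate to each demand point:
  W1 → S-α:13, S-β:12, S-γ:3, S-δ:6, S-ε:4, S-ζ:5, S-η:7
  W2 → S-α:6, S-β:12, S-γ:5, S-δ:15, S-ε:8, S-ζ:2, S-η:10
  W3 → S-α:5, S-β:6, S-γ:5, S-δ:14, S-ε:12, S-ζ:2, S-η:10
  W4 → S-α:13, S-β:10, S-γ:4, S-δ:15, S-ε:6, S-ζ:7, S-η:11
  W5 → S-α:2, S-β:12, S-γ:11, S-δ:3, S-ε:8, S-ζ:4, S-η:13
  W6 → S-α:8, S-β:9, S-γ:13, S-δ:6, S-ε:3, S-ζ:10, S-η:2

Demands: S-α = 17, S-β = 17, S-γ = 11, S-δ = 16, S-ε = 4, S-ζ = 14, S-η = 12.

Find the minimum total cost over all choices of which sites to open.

308

Open {W1, W3, W5, W6}: assign each demand point to its cheapest open site.
  S-α→W5 17×2=34, S-β→W3 17×6=102, S-γ→W1 11×3=33, S-δ→W5 16×3=48, S-ε→W6 4×3=12, S-ζ→W3 14×2=28, S-η→W6 12×2=24
  transport cost 281, fixed 27 → total 308.
Compare {W1, W2, W3, W5, W6}: transport cost 281 + fixed 34 = 315.
Compare {W1, W3, W4, W5, W6}: transport cost 281 + fixed 36 = 317.
Compare {W3, W4, W5, W6}: transport cost 292 + fixed 27 = 319.
All other subsets cost ≥ 315. Minimum total cost: 308.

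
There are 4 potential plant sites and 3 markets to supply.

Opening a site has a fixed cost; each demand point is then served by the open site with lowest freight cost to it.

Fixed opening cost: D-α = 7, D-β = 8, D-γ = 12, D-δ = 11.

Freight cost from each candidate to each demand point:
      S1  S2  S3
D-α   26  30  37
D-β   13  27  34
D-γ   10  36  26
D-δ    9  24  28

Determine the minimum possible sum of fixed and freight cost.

Open {D-δ}: assign each demand point to its cheapest open site.
  S1→D-δ 9, S2→D-δ 24, S3→D-δ 28
  freight cost 61, fixed 11 → total 72.
Compare {D-α, D-δ}: freight cost 61 + fixed 18 = 79.
Compare {D-β, D-δ}: freight cost 61 + fixed 19 = 80.
Compare {D-β}: freight cost 74 + fixed 8 = 82.
All other subsets cost ≥ 79. Minimum total cost: 72.

72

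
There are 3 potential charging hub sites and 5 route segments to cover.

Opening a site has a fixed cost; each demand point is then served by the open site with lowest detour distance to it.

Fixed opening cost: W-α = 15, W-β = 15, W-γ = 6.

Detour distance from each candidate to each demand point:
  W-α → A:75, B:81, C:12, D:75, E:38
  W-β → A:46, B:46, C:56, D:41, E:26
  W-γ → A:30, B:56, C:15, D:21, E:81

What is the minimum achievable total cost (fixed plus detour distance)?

Open {W-β, W-γ}: assign each demand point to its cheapest open site.
  A→W-γ 30, B→W-β 46, C→W-γ 15, D→W-γ 21, E→W-β 26
  detour distance 138, fixed 21 → total 159.
Compare {W-α, W-β, W-γ}: detour distance 135 + fixed 36 = 171.
Compare {W-α, W-γ}: detour distance 157 + fixed 21 = 178.
Compare {W-α, W-β}: detour distance 171 + fixed 30 = 201.
All other subsets cost ≥ 171. Minimum total cost: 159.

159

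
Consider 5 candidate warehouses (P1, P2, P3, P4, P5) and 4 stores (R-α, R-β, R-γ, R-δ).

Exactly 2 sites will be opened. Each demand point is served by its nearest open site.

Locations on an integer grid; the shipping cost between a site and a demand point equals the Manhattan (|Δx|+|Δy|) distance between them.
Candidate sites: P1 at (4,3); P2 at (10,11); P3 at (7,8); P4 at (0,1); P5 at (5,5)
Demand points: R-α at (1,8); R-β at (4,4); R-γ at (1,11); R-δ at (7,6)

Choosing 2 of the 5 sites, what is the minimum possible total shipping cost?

Open {P1, P3}.
  R-α→P3 6, R-β→P1 1, R-γ→P3 9, R-δ→P3 2  ⇒ total 18.
Compare {P3, P5}: total 19.
Compare {P1, P5}: total 21.
No size-2 selection does better; minimum is 18.

18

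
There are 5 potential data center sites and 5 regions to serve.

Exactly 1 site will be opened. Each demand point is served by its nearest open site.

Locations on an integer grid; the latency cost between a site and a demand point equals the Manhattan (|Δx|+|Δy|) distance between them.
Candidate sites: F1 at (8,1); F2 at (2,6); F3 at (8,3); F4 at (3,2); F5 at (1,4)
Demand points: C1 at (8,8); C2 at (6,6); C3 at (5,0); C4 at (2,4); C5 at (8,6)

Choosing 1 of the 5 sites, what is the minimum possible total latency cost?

Open {F3}.
  C1→F3 5, C2→F3 5, C3→F3 6, C4→F3 7, C5→F3 3  ⇒ total 26.
Compare {F2}: total 29.
Compare {F1}: total 32.
No size-1 selection does better; minimum is 26.

26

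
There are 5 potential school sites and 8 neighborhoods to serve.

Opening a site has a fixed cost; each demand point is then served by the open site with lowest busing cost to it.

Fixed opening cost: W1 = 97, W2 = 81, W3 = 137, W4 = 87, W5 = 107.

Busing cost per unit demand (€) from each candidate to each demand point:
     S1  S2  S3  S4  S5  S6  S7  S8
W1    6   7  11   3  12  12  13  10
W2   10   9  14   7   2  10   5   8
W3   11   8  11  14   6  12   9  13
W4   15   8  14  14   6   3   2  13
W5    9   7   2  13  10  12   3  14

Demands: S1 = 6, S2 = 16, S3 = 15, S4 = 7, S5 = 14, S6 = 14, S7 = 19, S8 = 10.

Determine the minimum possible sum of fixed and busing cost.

708

Open {W2, W4, W5}: assign each demand point to its cheapest open site.
  S1→W5 6×9=54, S2→W5 16×7=112, S3→W5 15×2=30, S4→W2 7×7=49, S5→W2 14×2=28, S6→W4 14×3=42, S7→W4 19×2=38, S8→W2 10×8=80
  busing cost 433, fixed 275 → total 708.
Compare {W2, W5}: busing cost 550 + fixed 188 = 738.
Compare {W1, W4, W5}: busing cost 463 + fixed 291 = 754.
Compare {W1, W2, W4, W5}: busing cost 387 + fixed 372 = 759.
All other subsets cost ≥ 738. Minimum total cost: 708.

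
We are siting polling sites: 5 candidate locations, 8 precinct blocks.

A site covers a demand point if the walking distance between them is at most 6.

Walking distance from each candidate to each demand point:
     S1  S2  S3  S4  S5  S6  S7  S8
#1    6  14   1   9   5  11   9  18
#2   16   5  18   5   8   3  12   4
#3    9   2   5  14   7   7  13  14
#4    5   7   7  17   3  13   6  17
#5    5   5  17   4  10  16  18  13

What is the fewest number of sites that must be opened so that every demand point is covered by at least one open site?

Coverage sets (demand points within 6 of each site):
  #1: {S1, S3, S5}
  #2: {S2, S4, S6, S8}
  #3: {S2, S3}
  #4: {S1, S5, S7}
  #5: {S1, S2, S4}
No 2 sites suffice: every size-2 union leaves at least one demand point uncovered.
But {#1, #2, #4} covers everything, so the minimum is 3.

3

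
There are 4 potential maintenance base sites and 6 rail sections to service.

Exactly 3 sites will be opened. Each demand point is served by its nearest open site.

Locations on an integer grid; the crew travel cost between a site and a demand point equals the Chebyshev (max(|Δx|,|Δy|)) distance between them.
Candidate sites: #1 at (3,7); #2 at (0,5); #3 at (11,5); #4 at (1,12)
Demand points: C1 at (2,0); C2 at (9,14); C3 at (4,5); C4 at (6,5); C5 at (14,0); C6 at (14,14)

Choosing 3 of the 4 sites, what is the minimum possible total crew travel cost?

Open {#1, #2, #3}.
  C1→#2 5, C2→#1 7, C3→#1 2, C4→#1 3, C5→#3 5, C6→#3 9  ⇒ total 31.
Compare {#1, #3, #4}: total 33.
Compare {#2, #3, #4}: total 36.
No size-3 selection does better; minimum is 31.

31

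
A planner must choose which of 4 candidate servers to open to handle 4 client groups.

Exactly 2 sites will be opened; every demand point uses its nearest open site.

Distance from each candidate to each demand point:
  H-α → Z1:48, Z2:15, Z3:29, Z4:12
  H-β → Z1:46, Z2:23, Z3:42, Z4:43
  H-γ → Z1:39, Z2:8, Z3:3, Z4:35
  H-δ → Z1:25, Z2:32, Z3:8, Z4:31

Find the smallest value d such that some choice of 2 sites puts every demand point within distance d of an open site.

25

Open {H-α, H-δ}.
  Farthest demand point is Z1 at distance 25 (to H-δ); all others are ≤ 25.
With {H-β, H-δ} the worst case is 31.
With {H-γ, H-δ} the worst case is 31.
No size-2 selection achieves below 25.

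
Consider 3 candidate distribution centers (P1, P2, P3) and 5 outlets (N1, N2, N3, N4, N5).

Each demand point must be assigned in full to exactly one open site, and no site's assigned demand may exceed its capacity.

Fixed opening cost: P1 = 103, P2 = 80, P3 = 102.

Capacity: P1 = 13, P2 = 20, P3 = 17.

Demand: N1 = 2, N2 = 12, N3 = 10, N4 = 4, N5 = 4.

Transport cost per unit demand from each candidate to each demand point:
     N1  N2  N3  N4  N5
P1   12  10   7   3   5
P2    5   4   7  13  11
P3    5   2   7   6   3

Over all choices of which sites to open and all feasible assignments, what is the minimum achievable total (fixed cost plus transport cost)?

Open {P2, P3}; cheapest assignment that respects the capacities:
  P2 (cap 20, load 16): N1, N3, N4 — cost 2×5 + 10×7 + 4×13 = 132
  P3 (cap 17, load 16): N2, N5 — cost 12×2 + 4×3 = 36
  Shipping 168, fixed 182 → total 350.
  Any other capacity-feasible assignment to {P2, P3} ships for at least 168.
Compare {P1, P2, P3}: its best feasible assignment gives total 413.
Compare {P1, P2}: its best feasible assignment gives total 421.
Every other set of open sites that can feasibly serve all demand totals ≥ 413 even under its best assignment. Minimum: 350.

350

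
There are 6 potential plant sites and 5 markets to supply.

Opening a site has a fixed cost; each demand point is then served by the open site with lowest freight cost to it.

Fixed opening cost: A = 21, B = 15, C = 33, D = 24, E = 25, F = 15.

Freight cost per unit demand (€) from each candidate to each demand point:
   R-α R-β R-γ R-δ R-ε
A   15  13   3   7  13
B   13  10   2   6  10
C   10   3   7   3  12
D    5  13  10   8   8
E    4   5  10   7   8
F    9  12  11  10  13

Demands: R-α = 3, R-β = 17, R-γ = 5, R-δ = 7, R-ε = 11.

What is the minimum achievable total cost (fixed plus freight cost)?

255

Open {B, C, E}: assign each demand point to its cheapest open site.
  R-α→E 3×4=12, R-β→C 17×3=51, R-γ→B 5×2=10, R-δ→C 7×3=21, R-ε→E 11×8=88
  freight cost 182, fixed 73 → total 255.
Compare {B, C, D}: freight cost 185 + fixed 72 = 257.
Compare {C, E}: freight cost 207 + fixed 58 = 265.
Compare {A, C, E}: freight cost 187 + fixed 79 = 266.
All other subsets cost ≥ 257. Minimum total cost: 255.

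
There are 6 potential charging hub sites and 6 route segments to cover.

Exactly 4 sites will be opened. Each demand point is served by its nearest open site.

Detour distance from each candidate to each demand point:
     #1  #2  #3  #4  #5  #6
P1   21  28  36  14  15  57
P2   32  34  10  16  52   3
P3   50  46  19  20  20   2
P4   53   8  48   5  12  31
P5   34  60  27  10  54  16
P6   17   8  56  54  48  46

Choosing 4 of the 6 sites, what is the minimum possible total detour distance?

Open {P2, P3, P4, P6}.
  #1→P6 17, #2→P4 8, #3→P2 10, #4→P4 5, #5→P4 12, #6→P3 2  ⇒ total 54.
Compare {P1, P2, P4, P6}: total 55.
Compare {P2, P4, P5, P6}: total 55.
No size-4 selection does better; minimum is 54.

54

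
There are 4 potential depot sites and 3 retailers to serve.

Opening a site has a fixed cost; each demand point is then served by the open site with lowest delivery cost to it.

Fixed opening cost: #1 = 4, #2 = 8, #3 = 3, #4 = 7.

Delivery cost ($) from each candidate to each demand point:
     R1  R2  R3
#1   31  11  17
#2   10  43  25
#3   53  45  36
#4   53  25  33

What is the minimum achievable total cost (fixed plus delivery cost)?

Open {#1, #2}: assign each demand point to its cheapest open site.
  R1→#2 10, R2→#1 11, R3→#1 17
  delivery cost 38, fixed 12 → total 50.
Compare {#1, #2, #3}: delivery cost 38 + fixed 15 = 53.
Compare {#1, #2, #4}: delivery cost 38 + fixed 19 = 57.
Compare {#1, #2, #3, #4}: delivery cost 38 + fixed 22 = 60.
All other subsets cost ≥ 53. Minimum total cost: 50.

50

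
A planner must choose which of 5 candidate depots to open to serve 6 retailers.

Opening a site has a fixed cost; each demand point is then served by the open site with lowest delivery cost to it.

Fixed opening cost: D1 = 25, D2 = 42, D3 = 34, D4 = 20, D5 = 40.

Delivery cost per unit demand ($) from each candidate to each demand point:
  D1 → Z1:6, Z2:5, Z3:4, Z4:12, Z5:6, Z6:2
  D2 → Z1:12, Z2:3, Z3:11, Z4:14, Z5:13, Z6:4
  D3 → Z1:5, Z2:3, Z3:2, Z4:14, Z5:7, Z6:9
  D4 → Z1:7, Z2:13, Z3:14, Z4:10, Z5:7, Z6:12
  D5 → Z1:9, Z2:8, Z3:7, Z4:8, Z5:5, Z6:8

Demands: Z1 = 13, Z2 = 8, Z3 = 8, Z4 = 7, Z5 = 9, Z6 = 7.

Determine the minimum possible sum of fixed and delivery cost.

316

Open {D1, D3}: assign each demand point to its cheapest open site.
  Z1→D3 13×5=65, Z2→D3 8×3=24, Z3→D3 8×2=16, Z4→D1 7×12=84, Z5→D1 9×6=54, Z6→D1 7×2=14
  delivery cost 257, fixed 59 → total 316.
Compare {D1, D3, D5}: delivery cost 220 + fixed 99 = 319.
Compare {D1, D3, D4}: delivery cost 243 + fixed 79 = 322.
Compare {D1}: delivery cost 302 + fixed 25 = 327.
All other subsets cost ≥ 319. Minimum total cost: 316.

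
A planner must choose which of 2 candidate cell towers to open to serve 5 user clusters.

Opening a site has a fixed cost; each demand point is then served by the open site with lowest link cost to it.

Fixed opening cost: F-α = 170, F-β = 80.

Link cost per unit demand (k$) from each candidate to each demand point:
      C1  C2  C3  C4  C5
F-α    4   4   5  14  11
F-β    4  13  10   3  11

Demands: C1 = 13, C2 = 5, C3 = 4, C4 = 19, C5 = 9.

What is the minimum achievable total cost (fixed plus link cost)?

393

Open {F-β}: assign each demand point to its cheapest open site.
  C1→F-β 13×4=52, C2→F-β 5×13=65, C3→F-β 4×10=40, C4→F-β 19×3=57, C5→F-β 9×11=99
  link cost 313, fixed 80 → total 393.
Compare {F-α, F-β}: link cost 248 + fixed 250 = 498.
Compare {F-α}: link cost 457 + fixed 170 = 627.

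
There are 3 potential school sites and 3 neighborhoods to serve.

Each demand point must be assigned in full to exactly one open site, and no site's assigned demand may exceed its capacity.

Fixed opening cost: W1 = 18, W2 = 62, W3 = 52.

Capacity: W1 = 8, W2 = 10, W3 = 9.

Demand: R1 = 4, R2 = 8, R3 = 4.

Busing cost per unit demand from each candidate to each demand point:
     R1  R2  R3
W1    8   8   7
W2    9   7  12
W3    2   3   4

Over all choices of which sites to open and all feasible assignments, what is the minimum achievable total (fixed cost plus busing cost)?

154

Open {W1, W3}; cheapest assignment that respects the capacities:
  W1 (cap 8, load 8): R1, R3 — cost 4×8 + 4×7 = 60
  W3 (cap 9, load 8): R2 — cost 8×3 = 24
  Shipping 84, fixed 70 → total 154.
  Any other capacity-feasible assignment to {W1, W3} ships for at least 84.
Compare {W2, W3}: its best feasible assignment gives total 194.
Compare {W1, W2}: its best feasible assignment gives total 196.
Every other set of open sites that can feasibly serve all demand totals ≥ 194 even under its best assignment. Minimum: 154.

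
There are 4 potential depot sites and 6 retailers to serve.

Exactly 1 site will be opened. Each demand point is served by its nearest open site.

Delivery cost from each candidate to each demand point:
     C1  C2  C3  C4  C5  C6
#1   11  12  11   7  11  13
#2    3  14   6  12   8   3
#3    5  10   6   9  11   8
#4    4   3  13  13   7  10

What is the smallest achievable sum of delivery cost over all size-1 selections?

46

Open {#2}.
  C1→#2 3, C2→#2 14, C3→#2 6, C4→#2 12, C5→#2 8, C6→#2 3  ⇒ total 46.
Compare {#3}: total 49.
Compare {#4}: total 50.
No size-1 selection does better; minimum is 46.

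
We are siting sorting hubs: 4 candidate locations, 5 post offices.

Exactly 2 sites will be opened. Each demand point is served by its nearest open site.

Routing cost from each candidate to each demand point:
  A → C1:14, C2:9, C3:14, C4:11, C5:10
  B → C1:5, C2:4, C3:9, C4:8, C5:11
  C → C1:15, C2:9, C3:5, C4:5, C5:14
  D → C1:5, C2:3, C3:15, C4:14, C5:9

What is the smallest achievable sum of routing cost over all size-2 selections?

Open {C, D}.
  C1→D 5, C2→D 3, C3→C 5, C4→C 5, C5→D 9  ⇒ total 27.
Compare {B, C}: total 30.
Compare {B, D}: total 34.
No size-2 selection does better; minimum is 27.

27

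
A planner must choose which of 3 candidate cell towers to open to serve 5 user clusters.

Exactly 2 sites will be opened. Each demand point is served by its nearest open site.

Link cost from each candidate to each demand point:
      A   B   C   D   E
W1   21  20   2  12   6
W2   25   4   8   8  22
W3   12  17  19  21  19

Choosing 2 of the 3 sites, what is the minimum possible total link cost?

41

Open {W1, W2}.
  A→W1 21, B→W2 4, C→W1 2, D→W2 8, E→W1 6  ⇒ total 41.
Compare {W1, W3}: total 49.
Compare {W2, W3}: total 51.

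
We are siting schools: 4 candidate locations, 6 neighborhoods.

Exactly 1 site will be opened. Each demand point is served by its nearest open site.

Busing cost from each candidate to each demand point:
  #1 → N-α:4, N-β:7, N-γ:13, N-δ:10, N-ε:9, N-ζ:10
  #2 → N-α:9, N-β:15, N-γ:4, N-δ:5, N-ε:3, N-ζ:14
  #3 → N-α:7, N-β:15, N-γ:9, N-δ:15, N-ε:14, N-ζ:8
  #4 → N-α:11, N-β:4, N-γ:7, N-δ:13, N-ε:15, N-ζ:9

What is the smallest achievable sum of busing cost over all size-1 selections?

Open {#2}.
  N-α→#2 9, N-β→#2 15, N-γ→#2 4, N-δ→#2 5, N-ε→#2 3, N-ζ→#2 14  ⇒ total 50.
Compare {#1}: total 53.
Compare {#4}: total 59.
No size-1 selection does better; minimum is 50.

50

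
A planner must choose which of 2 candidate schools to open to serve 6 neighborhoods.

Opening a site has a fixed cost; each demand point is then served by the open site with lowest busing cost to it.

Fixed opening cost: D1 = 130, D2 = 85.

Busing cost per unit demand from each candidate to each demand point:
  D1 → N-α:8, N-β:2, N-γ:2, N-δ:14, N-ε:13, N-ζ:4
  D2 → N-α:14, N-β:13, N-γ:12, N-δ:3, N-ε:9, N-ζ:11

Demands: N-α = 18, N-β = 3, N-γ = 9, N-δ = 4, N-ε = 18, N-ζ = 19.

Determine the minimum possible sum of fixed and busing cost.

Open {D1, D2}: assign each demand point to its cheapest open site.
  N-α→D1 18×8=144, N-β→D1 3×2=6, N-γ→D1 9×2=18, N-δ→D2 4×3=12, N-ε→D2 18×9=162, N-ζ→D1 19×4=76
  busing cost 418, fixed 215 → total 633.
Compare {D1}: busing cost 534 + fixed 130 = 664.
Compare {D2}: busing cost 782 + fixed 85 = 867.

633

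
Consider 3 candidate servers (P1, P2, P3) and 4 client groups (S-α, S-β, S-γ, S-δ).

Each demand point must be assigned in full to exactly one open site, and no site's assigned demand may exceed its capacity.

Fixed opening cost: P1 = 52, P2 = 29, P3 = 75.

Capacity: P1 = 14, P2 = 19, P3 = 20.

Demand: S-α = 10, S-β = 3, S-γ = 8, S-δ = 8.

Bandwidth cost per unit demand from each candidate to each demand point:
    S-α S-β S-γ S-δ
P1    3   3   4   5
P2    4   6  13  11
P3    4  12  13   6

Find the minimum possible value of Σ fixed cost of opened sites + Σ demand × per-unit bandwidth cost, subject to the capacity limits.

Open {P1, P2}; cheapest assignment that respects the capacities:
  P1 (cap 14, load 11): S-β, S-γ — cost 3×3 + 8×4 = 41
  P2 (cap 19, load 18): S-α, S-δ — cost 10×4 + 8×11 = 128
  Shipping 169, fixed 81 → total 250.
  Any other capacity-feasible assignment to {P1, P2} ships for at least 169.
Compare {P1, P3}: its best feasible assignment gives total 256.
Compare {P1, P2, P3}: its best feasible assignment gives total 285.
Every other set of open sites that can feasibly serve all demand totals ≥ 256 even under its best assignment. Minimum: 250.

250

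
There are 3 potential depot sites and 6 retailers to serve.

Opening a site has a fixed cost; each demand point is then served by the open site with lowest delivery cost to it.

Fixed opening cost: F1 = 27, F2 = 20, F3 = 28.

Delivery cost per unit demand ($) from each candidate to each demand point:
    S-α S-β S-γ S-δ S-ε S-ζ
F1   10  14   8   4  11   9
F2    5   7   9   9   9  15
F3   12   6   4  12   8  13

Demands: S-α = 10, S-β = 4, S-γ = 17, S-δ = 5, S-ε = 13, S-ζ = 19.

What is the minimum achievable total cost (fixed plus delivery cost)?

Open {F1, F2, F3}: assign each demand point to its cheapest open site.
  S-α→F2 10×5=50, S-β→F3 4×6=24, S-γ→F3 17×4=68, S-δ→F1 5×4=20, S-ε→F3 13×8=104, S-ζ→F1 19×9=171
  delivery cost 437, fixed 75 → total 512.
Compare {F1, F3}: delivery cost 487 + fixed 55 = 542.
Compare {F1, F2}: delivery cost 522 + fixed 47 = 569.
Compare {F2, F3}: delivery cost 538 + fixed 48 = 586.
All other subsets cost ≥ 542. Minimum total cost: 512.

512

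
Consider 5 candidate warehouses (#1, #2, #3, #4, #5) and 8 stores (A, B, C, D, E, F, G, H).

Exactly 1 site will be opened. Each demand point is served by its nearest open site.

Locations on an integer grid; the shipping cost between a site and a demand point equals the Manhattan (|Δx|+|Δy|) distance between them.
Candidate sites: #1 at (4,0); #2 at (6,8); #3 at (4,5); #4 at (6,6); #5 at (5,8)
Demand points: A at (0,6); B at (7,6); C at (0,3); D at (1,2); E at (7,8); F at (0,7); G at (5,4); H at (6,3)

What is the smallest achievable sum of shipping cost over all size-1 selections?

39

Open {#3}.
  A→#3 5, B→#3 4, C→#3 6, D→#3 6, E→#3 6, F→#3 6, G→#3 2, H→#3 4  ⇒ total 39.
Compare {#4}: total 41.
Compare {#5}: total 49.
No size-1 selection does better; minimum is 39.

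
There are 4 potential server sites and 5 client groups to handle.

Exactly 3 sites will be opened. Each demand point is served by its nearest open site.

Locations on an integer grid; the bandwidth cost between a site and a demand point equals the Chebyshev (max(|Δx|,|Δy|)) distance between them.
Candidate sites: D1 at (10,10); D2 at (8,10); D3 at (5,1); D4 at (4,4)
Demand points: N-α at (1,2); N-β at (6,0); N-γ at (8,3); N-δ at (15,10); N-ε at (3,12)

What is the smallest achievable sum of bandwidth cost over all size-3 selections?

18

Open {D1, D2, D3}.
  N-α→D3 4, N-β→D3 1, N-γ→D3 3, N-δ→D1 5, N-ε→D2 5  ⇒ total 18.
Compare {D1, D3, D4}: total 19.
Compare {D2, D3, D4}: total 19.
No size-3 selection does better; minimum is 18.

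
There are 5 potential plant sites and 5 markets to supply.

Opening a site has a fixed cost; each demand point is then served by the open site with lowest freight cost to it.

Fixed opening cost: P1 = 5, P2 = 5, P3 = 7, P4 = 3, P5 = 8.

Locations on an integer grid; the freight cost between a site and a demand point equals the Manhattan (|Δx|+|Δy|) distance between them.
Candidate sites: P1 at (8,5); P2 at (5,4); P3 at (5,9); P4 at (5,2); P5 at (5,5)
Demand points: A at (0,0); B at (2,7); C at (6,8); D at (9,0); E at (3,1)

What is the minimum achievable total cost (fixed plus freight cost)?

33

Open {P3, P4}: assign each demand point to its cheapest open site.
  A→P4 7, B→P3 5, C→P3 2, D→P4 6, E→P4 3
  freight cost 23, fixed 10 → total 33.
Compare {P4}: freight cost 31 + fixed 3 = 34.
Compare {P2, P4}: freight cost 27 + fixed 8 = 35.
Compare {P4, P5}: freight cost 25 + fixed 11 = 36.
All other subsets cost ≥ 34. Minimum total cost: 33.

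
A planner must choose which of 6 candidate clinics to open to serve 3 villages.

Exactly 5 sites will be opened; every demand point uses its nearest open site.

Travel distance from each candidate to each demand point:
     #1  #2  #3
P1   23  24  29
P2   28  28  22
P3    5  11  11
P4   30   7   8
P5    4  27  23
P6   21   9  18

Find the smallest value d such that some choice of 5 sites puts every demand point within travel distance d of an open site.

8

Open {P1, P2, P3, P4, P5}.
  Farthest demand point is #3 at travel distance 8 (to P4); all others are ≤ 8.
With {P1, P2, P3, P4, P6} the worst case is 8.
With {P1, P2, P4, P5, P6} the worst case is 8.
No size-5 selection achieves below 8.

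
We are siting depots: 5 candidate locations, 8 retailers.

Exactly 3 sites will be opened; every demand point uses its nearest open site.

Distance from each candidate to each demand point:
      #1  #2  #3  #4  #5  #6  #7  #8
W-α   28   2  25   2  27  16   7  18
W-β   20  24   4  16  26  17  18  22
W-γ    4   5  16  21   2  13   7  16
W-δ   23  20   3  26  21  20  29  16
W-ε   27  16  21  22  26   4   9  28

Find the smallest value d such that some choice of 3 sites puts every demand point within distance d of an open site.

16

Open {W-α, W-β, W-γ}.
  Farthest demand point is #8 at distance 16 (to W-γ); all others are ≤ 16.
With {W-α, W-γ, W-δ} the worst case is 16.
With {W-α, W-γ, W-ε} the worst case is 16.
No size-3 selection achieves below 16.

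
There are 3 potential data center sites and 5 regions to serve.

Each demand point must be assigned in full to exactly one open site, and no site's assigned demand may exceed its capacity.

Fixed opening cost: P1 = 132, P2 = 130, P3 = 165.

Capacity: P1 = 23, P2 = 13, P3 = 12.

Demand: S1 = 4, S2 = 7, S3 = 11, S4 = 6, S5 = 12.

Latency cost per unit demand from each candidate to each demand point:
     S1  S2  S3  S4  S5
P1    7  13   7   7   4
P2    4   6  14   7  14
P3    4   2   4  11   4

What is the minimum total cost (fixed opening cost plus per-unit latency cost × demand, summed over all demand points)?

Open {P1, P2, P3}; cheapest assignment that respects the capacities:
  P1 (cap 23, load 18): S4, S5 — cost 6×7 + 12×4 = 90
  P2 (cap 13, load 11): S1, S2 — cost 4×4 + 7×6 = 58
  P3 (cap 12, load 11): S3 — cost 11×4 = 44
  Shipping 192, fixed 427 → total 619.
  Any other capacity-feasible assignment to {P1, P2, P3} ships for at least 192.
Total demand is 40 and no other set of sites has combined capacity ≥ 40, so {P1, P2, P3} is the only feasible choice of open sites. Minimum: 619.

619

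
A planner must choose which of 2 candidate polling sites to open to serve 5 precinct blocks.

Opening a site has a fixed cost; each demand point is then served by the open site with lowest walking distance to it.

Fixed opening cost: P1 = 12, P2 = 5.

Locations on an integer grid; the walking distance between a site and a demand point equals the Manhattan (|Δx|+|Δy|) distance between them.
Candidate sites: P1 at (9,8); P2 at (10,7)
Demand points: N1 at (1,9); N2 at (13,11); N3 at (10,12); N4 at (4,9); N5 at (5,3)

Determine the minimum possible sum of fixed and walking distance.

Open {P2}: assign each demand point to its cheapest open site.
  N1→P2 11, N2→P2 7, N3→P2 5, N4→P2 8, N5→P2 9
  walking distance 40, fixed 5 → total 45.
Compare {P1}: walking distance 36 + fixed 12 = 48.
Compare {P1, P2}: walking distance 36 + fixed 17 = 53.

45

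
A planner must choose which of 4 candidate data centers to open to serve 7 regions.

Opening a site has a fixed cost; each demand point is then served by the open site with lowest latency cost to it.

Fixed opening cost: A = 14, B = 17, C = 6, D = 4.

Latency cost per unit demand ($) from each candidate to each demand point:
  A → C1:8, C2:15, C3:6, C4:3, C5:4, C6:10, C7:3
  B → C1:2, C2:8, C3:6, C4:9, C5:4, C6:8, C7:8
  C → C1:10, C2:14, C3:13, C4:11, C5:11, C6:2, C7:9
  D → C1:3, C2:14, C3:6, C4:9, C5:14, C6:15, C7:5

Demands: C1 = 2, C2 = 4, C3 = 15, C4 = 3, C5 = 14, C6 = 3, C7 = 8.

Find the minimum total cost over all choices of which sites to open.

Open {A, B, C}: assign each demand point to its cheapest open site.
  C1→B 2×2=4, C2→B 4×8=32, C3→A 15×6=90, C4→A 3×3=9, C5→A 14×4=56, C6→C 3×2=6, C7→A 8×3=24
  latency cost 221, fixed 37 → total 258.
Compare {A, B, C, D}: latency cost 221 + fixed 41 = 262.
Compare {A, B}: latency cost 239 + fixed 31 = 270.
Compare {A, C, D}: latency cost 247 + fixed 24 = 271.
All other subsets cost ≥ 262. Minimum total cost: 258.

258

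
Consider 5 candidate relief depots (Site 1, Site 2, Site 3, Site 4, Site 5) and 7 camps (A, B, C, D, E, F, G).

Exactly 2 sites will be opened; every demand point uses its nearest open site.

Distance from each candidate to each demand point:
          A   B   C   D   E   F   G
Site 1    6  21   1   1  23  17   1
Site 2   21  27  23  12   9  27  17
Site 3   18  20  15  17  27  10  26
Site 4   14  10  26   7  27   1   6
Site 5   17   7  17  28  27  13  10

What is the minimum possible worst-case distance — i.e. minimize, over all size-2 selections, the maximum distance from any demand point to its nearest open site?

17

Open {Site 2, Site 5}.
  Farthest demand point is A at distance 17 (to Site 5); all others are ≤ 17.
With {Site 2, Site 3} the worst case is 20.
With {Site 1, Site 2} the worst case is 21.
No size-2 selection achieves below 17.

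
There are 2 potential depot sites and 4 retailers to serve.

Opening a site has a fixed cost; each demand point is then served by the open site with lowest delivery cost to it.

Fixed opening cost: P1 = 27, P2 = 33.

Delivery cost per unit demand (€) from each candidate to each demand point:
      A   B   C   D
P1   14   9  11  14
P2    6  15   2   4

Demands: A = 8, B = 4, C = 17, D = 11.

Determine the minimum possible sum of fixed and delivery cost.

Open {P2}: assign each demand point to its cheapest open site.
  A→P2 8×6=48, B→P2 4×15=60, C→P2 17×2=34, D→P2 11×4=44
  delivery cost 186, fixed 33 → total 219.
Compare {P1, P2}: delivery cost 162 + fixed 60 = 222.
Compare {P1}: delivery cost 489 + fixed 27 = 516.

219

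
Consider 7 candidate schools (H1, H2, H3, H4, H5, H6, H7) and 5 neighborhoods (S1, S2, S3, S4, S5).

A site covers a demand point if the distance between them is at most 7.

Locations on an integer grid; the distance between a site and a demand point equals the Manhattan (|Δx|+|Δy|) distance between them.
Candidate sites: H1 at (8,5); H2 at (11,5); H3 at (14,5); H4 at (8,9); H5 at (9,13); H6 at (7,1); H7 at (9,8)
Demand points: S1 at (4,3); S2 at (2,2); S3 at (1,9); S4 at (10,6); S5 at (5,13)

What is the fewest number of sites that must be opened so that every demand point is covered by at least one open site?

Coverage sets (demand points within 7 of each site):
  H1: {S1, S4}
  H2: {S4}
  H3: {S4}
  H4: {S3, S4, S5}
  H5: {S5}
  H6: {S1, S2}
  H7: {S4}
No single site covers all 5 demand points.
But {H4, H6} covers everything, so the minimum is 2.

2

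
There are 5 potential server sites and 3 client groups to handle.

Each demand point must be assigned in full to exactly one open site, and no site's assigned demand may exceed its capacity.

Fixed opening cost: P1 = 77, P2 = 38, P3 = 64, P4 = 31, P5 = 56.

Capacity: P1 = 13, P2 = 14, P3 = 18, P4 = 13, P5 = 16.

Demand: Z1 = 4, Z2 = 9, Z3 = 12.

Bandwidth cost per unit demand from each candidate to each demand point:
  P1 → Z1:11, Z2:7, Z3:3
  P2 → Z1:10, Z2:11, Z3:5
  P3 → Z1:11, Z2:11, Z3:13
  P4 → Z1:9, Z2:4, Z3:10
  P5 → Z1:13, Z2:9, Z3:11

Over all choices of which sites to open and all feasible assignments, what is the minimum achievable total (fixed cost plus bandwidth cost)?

Open {P2, P4}; cheapest assignment that respects the capacities:
  P2 (cap 14, load 12): Z3 — cost 12×5 = 60
  P4 (cap 13, load 13): Z1, Z2 — cost 4×9 + 9×4 = 72
  Shipping 132, fixed 69 → total 201.
  Any other capacity-feasible assignment to {P2, P4} ships for at least 132.
Compare {P1, P4}: its best feasible assignment gives total 216.
Compare {P1, P2, P4}: its best feasible assignment gives total 254.
Every other set of open sites that can feasibly serve all demand totals ≥ 216 even under its best assignment. Minimum: 201.

201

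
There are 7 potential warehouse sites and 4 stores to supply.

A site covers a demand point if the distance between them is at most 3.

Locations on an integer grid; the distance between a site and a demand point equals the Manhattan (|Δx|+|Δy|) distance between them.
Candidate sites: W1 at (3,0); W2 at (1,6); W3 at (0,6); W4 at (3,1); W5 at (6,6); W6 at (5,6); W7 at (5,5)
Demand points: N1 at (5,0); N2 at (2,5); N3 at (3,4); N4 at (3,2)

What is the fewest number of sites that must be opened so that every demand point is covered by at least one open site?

2

Coverage sets (demand points within 3 of each site):
  W1: {N1, N4}
  W2: {N2}
  W3: {N2}
  W4: {N1, N3, N4}
  W5: {}
  W6: {}
  W7: {N2, N3}
No single site covers all 4 demand points.
But {W1, W7} covers everything, so the minimum is 2.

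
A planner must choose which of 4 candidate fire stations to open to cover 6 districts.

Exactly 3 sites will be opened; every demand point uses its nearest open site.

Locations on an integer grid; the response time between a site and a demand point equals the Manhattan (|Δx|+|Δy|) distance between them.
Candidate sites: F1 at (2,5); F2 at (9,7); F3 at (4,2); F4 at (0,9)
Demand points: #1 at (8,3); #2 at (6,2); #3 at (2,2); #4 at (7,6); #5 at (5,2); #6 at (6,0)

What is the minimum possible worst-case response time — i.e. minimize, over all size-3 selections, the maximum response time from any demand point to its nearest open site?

Open {F1, F2, F3}.
  Farthest demand point is #1 at response time 5 (to F2); all others are ≤ 5.
With {F2, F3, F4} the worst case is 5.
With {F1, F3, F4} the worst case is 6.
No size-3 selection achieves below 5.

5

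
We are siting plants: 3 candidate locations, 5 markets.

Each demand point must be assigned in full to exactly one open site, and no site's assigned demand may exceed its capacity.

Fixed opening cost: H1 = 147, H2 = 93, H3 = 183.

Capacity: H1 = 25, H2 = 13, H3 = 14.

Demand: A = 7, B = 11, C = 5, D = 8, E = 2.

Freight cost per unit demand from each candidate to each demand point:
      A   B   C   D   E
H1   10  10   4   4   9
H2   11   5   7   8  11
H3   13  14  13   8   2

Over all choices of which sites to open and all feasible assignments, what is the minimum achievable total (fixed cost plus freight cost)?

Open {H1, H2}; cheapest assignment that respects the capacities:
  H1 (cap 25, load 22): A, C, D, E — cost 7×10 + 5×4 + 8×4 + 2×9 = 140
  H2 (cap 13, load 11): B — cost 11×5 = 55
  Shipping 195, fixed 240 → total 435.
  Any other capacity-feasible assignment to {H1, H2} ships for at least 195.
Compare {H1, H3}: its best feasible assignment gives total 587.
Compare {H1, H2, H3}: its best feasible assignment gives total 604.
Every other set of open sites that can feasibly serve all demand totals ≥ 587 even under its best assignment. Minimum: 435.

435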